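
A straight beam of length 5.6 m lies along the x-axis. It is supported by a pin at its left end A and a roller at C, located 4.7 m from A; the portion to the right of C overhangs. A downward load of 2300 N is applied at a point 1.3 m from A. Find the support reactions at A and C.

Taking moments about A: C_y·4.7 − 2300·1.3 = 0 → C_y = 2990/4.7 = 636.17 ≈ 636.2 N.
ΣF_y = 0: A_y + 636.17 − 2300 = 0 → A_y = 1664 N.
ΣF_x = 0: no horizontal applied forces, so A_x = 0.

A_x = 0, A_y = 1664 N, C_y = 636.2 N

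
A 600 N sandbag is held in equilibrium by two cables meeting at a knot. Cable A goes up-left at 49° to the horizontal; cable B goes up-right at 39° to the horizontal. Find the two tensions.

T_A = 466.6 N, T_B = 393.9 N

ΣF_x = 0: −T_A·cos49° + T_B·cos39° = 0 → T_B = 0.84419·T_A.
ΣF_y = 0: T_A·sin49° + T_B·sin39° = 600.
Substitute: T_A·(0.75471 + 0.84419·0.62932) = 600 → T_A = 466.572 ≈ 466.6 N.
Then T_B = 0.84419 × 466.572 = 393.9 N.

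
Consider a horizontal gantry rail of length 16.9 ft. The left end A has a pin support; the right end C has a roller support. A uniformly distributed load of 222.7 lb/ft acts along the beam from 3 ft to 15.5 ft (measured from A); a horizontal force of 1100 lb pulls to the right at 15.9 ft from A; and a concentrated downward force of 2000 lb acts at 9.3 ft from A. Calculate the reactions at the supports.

A_x = -1100 lb, A_y = 2160 lb, C_y = 2624 lb

Resultant of the distributed load: 222.7 × 12.5 = 2783.75 lb at 9.25 ft from A.
ΣM about A: C_y·16.9 − (222.7·12.5)·9.25 − 2000·9.3 = 0 → C_y = 44349.6875/16.9 = 2624.24 ≈ 2624 lb.
ΣF_y = 0: A_y + 2624.24 − 222.7·12.5 − 2000 = 0 → A_y = 2160 lb.
ΣF_x = 0: A_x + 1100 = 0 → A_x = -1100 lb.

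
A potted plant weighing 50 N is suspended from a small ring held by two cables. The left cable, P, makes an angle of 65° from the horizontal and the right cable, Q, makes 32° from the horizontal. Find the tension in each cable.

ΣF_x = 0: −T_P·cos65° + T_Q·cos32° = 0 → T_Q = 0.498342·T_P.
ΣF_y = 0: T_P·sin65° + T_Q·sin32° = 50.
Substitute: T_P·(0.906308 + 0.498342·0.529919) = 50 → T_P = 42.7208 ≈ 42.72 N.
Then T_Q = 0.498342 × 42.7208 = 21.29 N.

T_P = 42.72 N, T_Q = 21.29 N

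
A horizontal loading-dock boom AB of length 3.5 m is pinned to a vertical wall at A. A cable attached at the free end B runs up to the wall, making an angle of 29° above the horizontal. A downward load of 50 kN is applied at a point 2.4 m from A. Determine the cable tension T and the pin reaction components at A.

ΣM about A: T·sin29°·3.5 − 50·2.4 = 0 → T = 120/(3.5·0.48481) = 70.7199 ≈ 70.72 kN.
ΣF_x = 0: A_x − T·cos29° = 0 → A_x = 70.7199 × 0.87462 = 61.85 kN.
ΣF_y = 0: A_y + T·sin29° − 50 = 0 → A_y = 50 − 70.7199 × 0.48481 = 15.71 kN.

T = 70.72 kN, A_x = 61.85 kN, A_y = 15.71 kN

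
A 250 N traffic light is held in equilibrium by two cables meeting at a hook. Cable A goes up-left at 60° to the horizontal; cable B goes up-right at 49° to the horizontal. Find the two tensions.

T_A = 173.5 N, T_B = 132.2 N

ΣF_x = 0: −T_A·cos60° + T_B·cos49° = 0 → T_B = 0.762127·T_A.
ΣF_y = 0: T_A·sin60° + T_B·sin49° = 250.
Substitute: T_A·(0.866025 + 0.762127·0.75471) = 250 → T_A = 173.465 ≈ 173.5 N.
Then T_B = 0.762127 × 173.465 = 132.2 N.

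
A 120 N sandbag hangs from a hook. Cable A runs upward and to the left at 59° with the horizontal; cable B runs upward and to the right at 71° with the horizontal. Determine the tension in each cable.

T_A = 51.00 N, T_B = 80.68 N

ΣF_x = 0: −T_A·cos59° + T_B·cos71° = 0 → T_B = 1.58197·T_A.
ΣF_y = 0: T_A·sin59° + T_B·sin71° = 120.
Substitute: T_A·(0.857167 + 1.58197·0.945519) = 120 → T_A = 50.9998 ≈ 51.00 N.
Then T_B = 1.58197 × 50.9998 = 80.68 N.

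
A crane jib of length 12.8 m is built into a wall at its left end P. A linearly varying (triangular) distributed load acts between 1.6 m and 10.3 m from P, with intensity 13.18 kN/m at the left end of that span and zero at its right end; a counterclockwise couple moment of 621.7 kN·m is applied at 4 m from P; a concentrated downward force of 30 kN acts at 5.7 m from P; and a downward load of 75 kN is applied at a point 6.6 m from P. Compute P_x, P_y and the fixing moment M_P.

P_x = 0, P_y = 162.3 kN, M_P = 302.3 kN·m

Resultant of the triangular load: ½ × 13.18 × 8.7 = 57.333 kN, acting at 4.5 m from P (one-third of the span from the peak).
ΣF_x = 0: P_x = 0.
ΣF_y = 0: P_y − ½·13.18·8.7 − 30 − 75 = 0 → P_y = 162.3 kN.
ΣM about P: M_P − (½·13.18·8.7)·4.5 + 621.7 − 30·5.7 − 75·6.6 = 0 → M_P = 302.3 kN·m.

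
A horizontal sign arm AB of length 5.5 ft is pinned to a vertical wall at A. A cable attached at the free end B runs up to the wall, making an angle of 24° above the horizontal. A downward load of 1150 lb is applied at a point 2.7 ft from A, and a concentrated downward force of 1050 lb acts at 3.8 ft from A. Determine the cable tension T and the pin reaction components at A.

ΣM about A: T·sin24°·5.5 − 1150·2.7 − 1050·3.8 = 0 → T = 7095/(5.5·0.406737) = 3171.58 ≈ 3172 lb.
ΣF_x = 0: A_x − T·cos24° = 0 → A_x = 3171.58 × 0.913545 = 2897 lb.
ΣF_y = 0: A_y + T·sin24° − 1150 − 1050 = 0 → A_y = 2200 − 3171.58 × 0.406737 = 910.0 lb.

T = 3172 lb, A_x = 2897 lb, A_y = 910.0 lb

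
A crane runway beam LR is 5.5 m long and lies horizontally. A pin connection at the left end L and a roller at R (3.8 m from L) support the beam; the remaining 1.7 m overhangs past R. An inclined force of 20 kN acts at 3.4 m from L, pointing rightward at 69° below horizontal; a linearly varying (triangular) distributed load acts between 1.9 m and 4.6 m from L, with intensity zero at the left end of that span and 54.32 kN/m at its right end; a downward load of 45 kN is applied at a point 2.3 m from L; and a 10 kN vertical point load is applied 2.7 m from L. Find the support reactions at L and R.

Resultant of the triangular load: ½ × 54.32 × 2.7 = 73.332 kN, acting at 3.7 m from L (one-third of the span from the peak).
ΣM about L: R_y·3.8 − 20·sin69°·3.4 − (½·54.32·2.7)·3.7 − 45·2.3 − 10·2.7 = 0 → R_y = 465.312/3.8 = 122.451 ≈ 122.5 kN.
ΣF_y = 0: L_y + 122.451 − 20·sin69° − ½·54.32·2.7 − 45 − 10 = 0 → L_y = 24.55 kN.
ΣF_x = 0: L_x + 20·cos69° = 0 → L_x = -7.167 kN.

L_x = -7.167 kN, L_y = 24.55 kN, R_y = 122.5 kN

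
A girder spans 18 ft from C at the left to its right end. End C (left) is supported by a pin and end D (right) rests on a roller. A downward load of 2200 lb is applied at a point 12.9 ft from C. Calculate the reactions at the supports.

ΣM about C: D_y·18 − 2200·12.9 = 0 → D_y = 28380/18 = 1576.67 ≈ 1577 lb.
ΣF_y = 0: C_y + 1576.67 − 2200 = 0 → C_y = 623.3 lb.
ΣF_x = 0: no horizontal applied forces, so C_x = 0.

C_x = 0, C_y = 623.3 lb, D_y = 1577 lb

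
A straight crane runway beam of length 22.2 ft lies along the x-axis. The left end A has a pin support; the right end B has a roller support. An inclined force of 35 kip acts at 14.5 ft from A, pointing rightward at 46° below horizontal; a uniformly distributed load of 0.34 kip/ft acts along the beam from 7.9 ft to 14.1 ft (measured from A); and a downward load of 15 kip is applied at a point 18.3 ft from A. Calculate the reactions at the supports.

Resultant of the distributed load: 0.34 × 6.2 = 2.108 kip at 11 ft from A.
Moments about A: B_y·22.2 − 35·sin46°·14.5 − (0.34·6.2)·11 − 15·18.3 = 0 → B_y = 662.753/22.2 = 29.8537 ≈ 29.85 kip.
ΣF_y = 0: A_y + 29.8537 − 35·sin46° − 0.34·6.2 − 15 = 0 → A_y = 12.43 kip.
ΣF_x = 0: A_x + 35·cos46° = 0 → A_x = -24.31 kip.

A_x = -24.31 kip, A_y = 12.43 kip, B_y = 29.85 kip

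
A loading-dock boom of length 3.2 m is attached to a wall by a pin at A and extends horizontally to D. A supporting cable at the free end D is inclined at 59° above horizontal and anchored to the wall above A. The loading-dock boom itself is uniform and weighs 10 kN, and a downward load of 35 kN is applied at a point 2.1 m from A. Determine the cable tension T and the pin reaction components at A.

ΣM about A: T·sin59°·3.2 − 10·1.6 − 35·2.1 = 0 → T = 89.5/(3.2·0.857167) = 32.6293 ≈ 32.63 kN.
ΣF_x = 0: A_x − T·cos59° = 0 → A_x = 32.6293 × 0.515038 = 16.81 kN.
ΣF_y = 0: A_y + T·sin59° − 10 − 35 = 0 → A_y = 45 − 32.6293 × 0.857167 = 17.03 kN.

T = 32.63 kN, A_x = 16.81 kN, A_y = 17.03 kN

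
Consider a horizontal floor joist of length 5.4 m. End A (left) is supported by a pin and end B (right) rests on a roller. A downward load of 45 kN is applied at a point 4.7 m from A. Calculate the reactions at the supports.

Taking moments about A: B_y·5.4 − 45·4.7 = 0 → B_y = 211.5/5.4 = 39.1667 ≈ 39.17 kN.
ΣF_y = 0: A_y + 39.1667 − 45 = 0 → A_y = 5.833 kN.
ΣF_x = 0: no horizontal applied forces, so A_x = 0.

A_x = 0, A_y = 5.833 kN, B_y = 39.17 kN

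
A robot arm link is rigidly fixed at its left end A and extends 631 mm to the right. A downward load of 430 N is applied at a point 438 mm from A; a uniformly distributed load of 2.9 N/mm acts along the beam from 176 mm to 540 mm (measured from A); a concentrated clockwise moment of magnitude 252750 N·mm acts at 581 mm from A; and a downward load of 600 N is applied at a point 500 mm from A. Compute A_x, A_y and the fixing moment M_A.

A_x = 0, A_y = 2086 N, M_A = 1119000 N·mm

Resultant of the distributed load: 2.9 × 364 = 1055.6 N at 358 mm from A.
ΣF_x = 0: A_x = 0.
ΣF_y = 0: A_y − 430 − 2.9·364 − 600 = 0 → A_y = 2086 N.
ΣM about A: M_A − 430·438 − (2.9·364)·358 − 252750 − 600·500 = 0 → M_A = 1119000 N·mm.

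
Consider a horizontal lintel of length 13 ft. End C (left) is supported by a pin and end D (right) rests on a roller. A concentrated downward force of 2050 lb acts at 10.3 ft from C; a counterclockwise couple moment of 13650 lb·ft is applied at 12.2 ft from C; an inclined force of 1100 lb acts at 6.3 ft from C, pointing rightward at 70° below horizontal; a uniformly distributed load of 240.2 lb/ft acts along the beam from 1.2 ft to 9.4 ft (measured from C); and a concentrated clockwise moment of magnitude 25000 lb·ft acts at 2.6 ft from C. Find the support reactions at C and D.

C_x = -376.2 lb, C_y = 1252 lb, D_y = 3801 lb

Resultant of the distributed load: 240.2 × 8.2 = 1969.64 lb at 5.3 ft from C.
Moments about C: D_y·13 − 2050·10.3 + 13650 − 1100·sin70°·6.3 − (240.2·8.2)·5.3 − 25000 = 0 → D_y = 49416.2/13 = 3801.25 ≈ 3801 lb.
ΣF_y = 0: C_y + 3801.25 − 2050 − 1100·sin70° − 240.2·8.2 = 0 → C_y = 1252 lb.
ΣF_x = 0: C_x + 1100·cos70° = 0 → C_x = -376.2 lb.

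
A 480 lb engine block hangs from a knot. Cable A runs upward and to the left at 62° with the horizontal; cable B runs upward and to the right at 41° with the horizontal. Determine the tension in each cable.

ΣF_x = 0: −T_A·cos62° + T_B·cos41° = 0 → T_B = 0.622056·T_A.
ΣF_y = 0: T_A·sin62° + T_B·sin41° = 480.
Substitute: T_A·(0.882948 + 0.622056·0.656059) = 480 → T_A = 371.789 ≈ 371.8 lb.
Then T_B = 0.622056 × 371.789 = 231.3 lb.

T_A = 371.8 lb, T_B = 231.3 lb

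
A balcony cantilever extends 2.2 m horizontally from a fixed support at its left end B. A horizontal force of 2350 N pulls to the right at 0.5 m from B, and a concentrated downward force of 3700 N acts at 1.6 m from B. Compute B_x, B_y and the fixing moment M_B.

B_x = -2350 N, B_y = 3700 N, M_B = 5920 N·m

ΣF_x = 0: B_x + 2350 = 0 → B_x = -2350 N.
ΣF_y = 0: B_y − 3700 = 0 → B_y = 3700 N.
ΣM about B: M_B − 3700·1.6 = 0 → M_B = 5920 N·m.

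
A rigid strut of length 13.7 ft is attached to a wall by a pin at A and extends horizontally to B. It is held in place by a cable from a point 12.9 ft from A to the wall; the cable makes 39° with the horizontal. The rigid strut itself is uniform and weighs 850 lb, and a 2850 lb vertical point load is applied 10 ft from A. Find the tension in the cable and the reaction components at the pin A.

ΣM about A: T·sin39°·12.9 − 850·6.85 − 2850·10 = 0 → T = 34322.5/(12.9·0.62932) = 4227.83 ≈ 4228 lb.
ΣF_x = 0: A_x − T·cos39° = 0 → A_x = 4227.83 × 0.777146 = 3286 lb.
ΣF_y = 0: A_y + T·sin39° − 850 − 2850 = 0 → A_y = 3700 − 4227.83 × 0.62932 = 1039 lb.

T = 4228 lb, A_x = 3286 lb, A_y = 1039 lb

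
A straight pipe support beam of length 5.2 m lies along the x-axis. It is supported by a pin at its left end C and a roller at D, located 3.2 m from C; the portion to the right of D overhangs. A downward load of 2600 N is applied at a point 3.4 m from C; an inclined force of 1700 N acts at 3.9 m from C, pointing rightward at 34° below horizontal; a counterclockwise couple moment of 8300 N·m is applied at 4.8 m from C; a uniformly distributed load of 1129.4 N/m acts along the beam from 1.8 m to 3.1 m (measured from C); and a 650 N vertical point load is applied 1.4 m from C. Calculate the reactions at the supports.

C_x = -1409 N, C_y = 2933 N, D_y = 2736 N

Resultant of the distributed load: 1129.4 × 1.3 = 1468.22 N at 2.45 m from C.
Moments about C: D_y·3.2 − 2600·3.4 − 1700·sin34°·3.9 + 8300 − (1129.4·1.3)·2.45 − 650·1.4 = 0 → D_y = 8754.59/3.2 = 2735.81 ≈ 2736 N.
ΣF_y = 0: C_y + 2735.81 − 2600 − 1700·sin34° − 1129.4·1.3 − 650 = 0 → C_y = 2933 N.
ΣF_x = 0: C_x + 1700·cos34° = 0 → C_x = -1409 N.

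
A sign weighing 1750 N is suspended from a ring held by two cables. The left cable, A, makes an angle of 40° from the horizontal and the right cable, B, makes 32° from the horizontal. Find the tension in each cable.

T_A = 1560 N, T_B = 1410 N

ΣF_x = 0: −T_A·cos40° + T_B·cos32° = 0 → T_B = 0.903303·T_A.
ΣF_y = 0: T_A·sin40° + T_B·sin32° = 1750.
Substitute: T_A·(0.642788 + 0.903303·0.529919) = 1750 → T_A = 1560.46 ≈ 1560 N.
Then T_B = 0.903303 × 1560.46 = 1410 N.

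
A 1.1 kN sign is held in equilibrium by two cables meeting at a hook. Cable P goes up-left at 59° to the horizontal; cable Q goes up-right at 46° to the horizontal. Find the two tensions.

ΣF_x = 0: −T_P·cos59° + T_Q·cos46° = 0 → T_Q = 0.741426·T_P.
ΣF_y = 0: T_P·sin59° + T_Q·sin46° = 1.1.
Substitute: T_P·(0.857167 + 0.741426·0.71934) = 1.1 → T_P = 0.79108 ≈ 0.7911 kN.
Then T_Q = 0.741426 × 0.79108 = 0.5865 kN.

T_P = 0.7911 kN, T_Q = 0.5865 kN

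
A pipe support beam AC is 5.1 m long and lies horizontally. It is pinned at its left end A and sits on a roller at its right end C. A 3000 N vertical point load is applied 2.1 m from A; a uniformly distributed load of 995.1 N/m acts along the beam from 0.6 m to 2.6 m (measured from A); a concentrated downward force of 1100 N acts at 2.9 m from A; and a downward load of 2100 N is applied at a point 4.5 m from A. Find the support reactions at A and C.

A_x = 0, A_y = 3852 N, C_y = 4338 N

Resultant of the distributed load: 995.1 × 2 = 1990.2 N at 1.6 m from A.
Taking moments about A: C_y·5.1 − 3000·2.1 − (995.1·2)·1.6 − 1100·2.9 − 2100·4.5 = 0 → C_y = 22124.32/5.1 = 4338.1 ≈ 4338 N.
ΣF_y = 0: A_y + 4338.1 − 3000 − 995.1·2 − 1100 − 2100 = 0 → A_y = 3852 N.
ΣF_x = 0: no horizontal applied forces, so A_x = 0.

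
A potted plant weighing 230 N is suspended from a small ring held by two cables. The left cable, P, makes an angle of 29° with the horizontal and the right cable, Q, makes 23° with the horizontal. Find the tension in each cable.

ΣF_x = 0: −T_P·cos29° + T_Q·cos23° = 0 → T_Q = 0.950152·T_P.
ΣF_y = 0: T_P·sin29° + T_Q·sin23° = 230.
Substitute: T_P·(0.48481 + 0.950152·0.390731) = 230 → T_P = 268.672 ≈ 268.7 N.
Then T_Q = 0.950152 × 268.672 = 255.3 N.

T_P = 268.7 N, T_Q = 255.3 N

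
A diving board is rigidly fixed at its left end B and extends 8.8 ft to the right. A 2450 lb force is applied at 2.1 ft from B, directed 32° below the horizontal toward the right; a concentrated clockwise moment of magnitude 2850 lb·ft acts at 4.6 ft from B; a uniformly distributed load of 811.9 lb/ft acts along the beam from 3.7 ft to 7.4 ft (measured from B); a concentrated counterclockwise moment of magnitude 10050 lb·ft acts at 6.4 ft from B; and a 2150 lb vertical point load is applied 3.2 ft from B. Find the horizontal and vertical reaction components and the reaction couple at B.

B_x = -2078 lb, B_y = 6452 lb, M_B = 19080 lb·ft

Resultant of the distributed load: 811.9 × 3.7 = 3004.03 lb at 5.55 ft from B.
ΣF_x = 0: B_x + 2450·cos32° = 0 → B_x = -2078 lb.
ΣF_y = 0: B_y − 2450·sin32° − 811.9·3.7 − 2150 = 0 → B_y = 6452 lb.
ΣM about B: M_B − 2450·sin32°·2.1 − 2850 − (811.9·3.7)·5.55 + 10050 − 2150·3.2 = 0 → M_B = 19080 lb·ft.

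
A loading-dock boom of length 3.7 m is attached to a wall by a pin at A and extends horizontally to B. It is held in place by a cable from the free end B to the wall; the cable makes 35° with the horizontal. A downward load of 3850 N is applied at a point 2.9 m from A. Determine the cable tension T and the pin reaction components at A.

ΣM about A: T·sin35°·3.7 − 3850·2.9 = 0 → T = 11165/(3.7·0.573576) = 5260.97 ≈ 5261 N.
ΣF_x = 0: A_x − T·cos35° = 0 → A_x = 5260.97 × 0.819152 = 4310 N.
ΣF_y = 0: A_y + T·sin35° − 3850 = 0 → A_y = 3850 − 5260.97 × 0.573576 = 832.4 N.

T = 5261 N, A_x = 4310 N, A_y = 832.4 N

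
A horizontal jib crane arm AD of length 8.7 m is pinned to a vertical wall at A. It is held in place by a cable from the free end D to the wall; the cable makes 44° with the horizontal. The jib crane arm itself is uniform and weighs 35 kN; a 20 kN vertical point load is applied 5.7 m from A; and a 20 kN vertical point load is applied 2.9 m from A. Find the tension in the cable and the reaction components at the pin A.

T = 53.65 kN, A_x = 38.59 kN, A_y = 37.73 kN

ΣM about A: T·sin44°·8.7 − 35·4.35 − 20·5.7 − 20·2.9 = 0 → T = 324.25/(8.7·0.694658) = 53.6525 ≈ 53.65 kN.
ΣF_x = 0: A_x − T·cos44° = 0 → A_x = 53.6525 × 0.71934 = 38.59 kN.
ΣF_y = 0: A_y + T·sin44° − 35 − 20 − 20 = 0 → A_y = 75 − 53.6525 × 0.694658 = 37.73 kN.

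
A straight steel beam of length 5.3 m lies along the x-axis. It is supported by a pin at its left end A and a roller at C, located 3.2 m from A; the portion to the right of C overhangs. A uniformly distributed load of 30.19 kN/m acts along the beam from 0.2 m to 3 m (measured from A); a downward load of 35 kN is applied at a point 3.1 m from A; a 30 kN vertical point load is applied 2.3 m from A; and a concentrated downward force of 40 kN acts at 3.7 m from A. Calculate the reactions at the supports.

Resultant of the distributed load: 30.19 × 2.8 = 84.532 kN at 1.6 m from A.
Moments about A: C_y·3.2 − (30.19·2.8)·1.6 − 35·3.1 − 30·2.3 − 40·3.7 = 0 → C_y = 460.7512/3.2 = 143.985 ≈ 144.0 kN.
ΣF_y = 0: A_y + 143.985 − 30.19·2.8 − 35 − 30 − 40 = 0 → A_y = 45.55 kN.
ΣF_x = 0: no horizontal applied forces, so A_x = 0.

A_x = 0, A_y = 45.55 kN, C_y = 144.0 kN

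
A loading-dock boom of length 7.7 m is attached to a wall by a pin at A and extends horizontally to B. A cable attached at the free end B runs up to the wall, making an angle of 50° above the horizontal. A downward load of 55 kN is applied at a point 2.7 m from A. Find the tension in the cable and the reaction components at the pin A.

T = 25.18 kN, A_x = 16.18 kN, A_y = 35.71 kN

ΣM about A: T·sin50°·7.7 − 55·2.7 = 0 → T = 148.5/(7.7·0.766044) = 25.1757 ≈ 25.18 kN.
ΣF_x = 0: A_x − T·cos50° = 0 → A_x = 25.1757 × 0.642788 = 16.18 kN.
ΣF_y = 0: A_y + T·sin50° − 55 = 0 → A_y = 55 − 25.1757 × 0.766044 = 35.71 kN.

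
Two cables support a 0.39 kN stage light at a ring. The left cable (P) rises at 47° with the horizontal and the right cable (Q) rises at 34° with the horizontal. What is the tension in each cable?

T_P = 0.3274 kN, T_Q = 0.2693 kN

ΣF_x = 0: −T_P·cos47° + T_Q·cos34° = 0 → T_Q = 0.822639·T_P.
ΣF_y = 0: T_P·sin47° + T_Q·sin34° = 0.39.
Substitute: T_P·(0.731354 + 0.822639·0.559193) = 0.39 → T_P = 0.327355 ≈ 0.3274 kN.
Then T_Q = 0.822639 × 0.327355 = 0.2693 kN.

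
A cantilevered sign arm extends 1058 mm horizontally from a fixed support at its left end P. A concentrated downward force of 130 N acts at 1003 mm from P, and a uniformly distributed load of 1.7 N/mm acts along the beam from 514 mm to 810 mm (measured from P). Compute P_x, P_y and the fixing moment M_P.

Resultant of the distributed load: 1.7 × 296 = 503.2 N at 662 mm from P.
ΣF_x = 0: P_x = 0.
ΣF_y = 0: P_y − 130 − 1.7·296 = 0 → P_y = 633.2 N.
ΣM about P: M_P − 130·1003 − (1.7·296)·662 = 0 → M_P = 463500 N·mm.

P_x = 0, P_y = 633.2 N, M_P = 463500 N·mm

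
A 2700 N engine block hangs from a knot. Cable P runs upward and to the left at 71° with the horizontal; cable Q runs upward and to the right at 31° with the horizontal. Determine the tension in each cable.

ΣF_x = 0: −T_P·cos71° + T_Q·cos31° = 0 → T_Q = 0.379819·T_P.
ΣF_y = 0: T_P·sin71° + T_Q·sin31° = 2700.
Substitute: T_P·(0.945519 + 0.379819·0.515038) = 2700 → T_P = 2366.05 ≈ 2366 N.
Then T_Q = 0.379819 × 2366.05 = 898.7 N.

T_P = 2366 N, T_Q = 898.7 N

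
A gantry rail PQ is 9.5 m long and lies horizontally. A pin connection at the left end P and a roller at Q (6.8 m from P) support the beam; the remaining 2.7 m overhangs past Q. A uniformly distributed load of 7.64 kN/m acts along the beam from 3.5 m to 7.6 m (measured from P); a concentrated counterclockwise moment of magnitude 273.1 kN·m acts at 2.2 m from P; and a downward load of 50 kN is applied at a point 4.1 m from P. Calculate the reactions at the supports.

Resultant of the distributed load: 7.64 × 4.1 = 31.324 kN at 5.55 m from P.
ΣM about P: Q_y·6.8 − (7.64·4.1)·5.55 + 273.1 − 50·4.1 = 0 → Q_y = 105.7482/6.8 = 15.5512 ≈ 15.55 kN.
ΣF_y = 0: P_y + 15.5512 − 7.64·4.1 − 50 = 0 → P_y = 65.77 kN.
ΣF_x = 0: no horizontal applied forces, so P_x = 0.

P_x = 0, P_y = 65.77 kN, Q_y = 15.55 kN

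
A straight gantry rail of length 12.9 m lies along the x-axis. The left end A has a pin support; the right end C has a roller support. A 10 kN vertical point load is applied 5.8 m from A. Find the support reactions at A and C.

A_x = 0, A_y = 5.504 kN, C_y = 4.496 kN

ΣM about A: C_y·12.9 − 10·5.8 = 0 → C_y = 58/12.9 = 4.49612 ≈ 4.496 kN.
ΣF_y = 0: A_y + 4.49612 − 10 = 0 → A_y = 5.504 kN.
ΣF_x = 0: no horizontal applied forces, so A_x = 0.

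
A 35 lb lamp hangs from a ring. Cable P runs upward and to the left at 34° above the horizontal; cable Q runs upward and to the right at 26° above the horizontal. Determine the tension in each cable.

T_P = 36.32 lb, T_Q = 33.51 lb

ΣF_x = 0: −T_P·cos34° + T_Q·cos26° = 0 → T_Q = 0.922389·T_P.
ΣF_y = 0: T_P·sin34° + T_Q·sin26° = 35.
Substitute: T_P·(0.559193 + 0.922389·0.438371) = 35 → T_P = 36.3243 ≈ 36.32 lb.
Then T_Q = 0.922389 × 36.3243 = 33.51 lb.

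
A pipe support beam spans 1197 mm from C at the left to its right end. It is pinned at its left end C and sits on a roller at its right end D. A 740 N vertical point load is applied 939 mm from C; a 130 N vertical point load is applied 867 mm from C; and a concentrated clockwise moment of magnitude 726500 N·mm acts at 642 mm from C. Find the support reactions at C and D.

Taking moments about C: D_y·1197 − 740·939 − 130·867 − 726500 = 0 → D_y = 1534070/1197 = 1281.6 ≈ 1282 N.
ΣF_y = 0: C_y + 1281.6 − 740 − 130 = 0 → C_y = -411.6 N.
ΣF_x = 0: no horizontal applied forces, so C_x = 0.

C_x = 0, C_y = -411.6 N, D_y = 1282 N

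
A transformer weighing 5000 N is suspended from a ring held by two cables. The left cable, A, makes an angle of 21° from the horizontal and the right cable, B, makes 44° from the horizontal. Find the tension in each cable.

T_A = 3969 N, T_B = 5150 N

ΣF_x = 0: −T_A·cos21° + T_B·cos44° = 0 → T_B = 1.29783·T_A.
ΣF_y = 0: T_A·sin21° + T_B·sin44° = 5000.
Substitute: T_A·(0.358368 + 1.29783·0.694658) = 5000 → T_A = 3968.52 ≈ 3969 N.
Then T_B = 1.29783 × 3968.52 = 5150 N.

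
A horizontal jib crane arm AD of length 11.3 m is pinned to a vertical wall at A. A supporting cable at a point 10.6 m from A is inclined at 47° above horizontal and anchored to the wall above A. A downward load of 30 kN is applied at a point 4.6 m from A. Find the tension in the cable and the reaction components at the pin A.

T = 17.80 kN, A_x = 12.14 kN, A_y = 16.98 kN

ΣM about A: T·sin47°·10.6 − 30·4.6 = 0 → T = 138/(10.6·0.731354) = 17.801 ≈ 17.80 kN.
ΣF_x = 0: A_x − T·cos47° = 0 → A_x = 17.801 × 0.681998 = 12.14 kN.
ΣF_y = 0: A_y + T·sin47° − 30 = 0 → A_y = 30 − 17.801 × 0.731354 = 16.98 kN.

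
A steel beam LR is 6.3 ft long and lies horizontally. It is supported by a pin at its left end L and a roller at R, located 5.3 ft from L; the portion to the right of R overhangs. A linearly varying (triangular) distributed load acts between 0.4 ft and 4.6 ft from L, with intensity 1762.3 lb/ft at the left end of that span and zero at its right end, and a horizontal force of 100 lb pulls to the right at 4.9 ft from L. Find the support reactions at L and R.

Resultant of the triangular load: ½ × 1762.3 × 4.2 = 3700.83 lb, acting at 1.8 ft from L (one-third of the span from the peak).
Taking moments about L: R_y·5.3 − (½·1762.3·4.2)·1.8 = 0 → R_y = 6661.494/5.3 = 1256.89 ≈ 1257 lb.
ΣF_y = 0: L_y + 1256.89 − ½·1762.3·4.2 = 0 → L_y = 2444 lb.
ΣF_x = 0: L_x + 100 = 0 → L_x = -100.0 lb.

L_x = -100.0 lb, L_y = 2444 lb, R_y = 1257 lb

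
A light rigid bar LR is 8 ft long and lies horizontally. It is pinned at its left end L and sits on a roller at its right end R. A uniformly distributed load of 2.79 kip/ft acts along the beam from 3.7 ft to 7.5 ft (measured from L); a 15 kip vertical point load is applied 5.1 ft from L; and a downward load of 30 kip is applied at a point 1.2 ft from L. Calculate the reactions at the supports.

L_x = 0, L_y = 34.12 kip, R_y = 21.48 kip

Resultant of the distributed load: 2.79 × 3.8 = 10.602 kip at 5.6 ft from L.
Moments about L: R_y·8 − (2.79·3.8)·5.6 − 15·5.1 − 30·1.2 = 0 → R_y = 171.8712/8 = 21.4839 ≈ 21.48 kip.
ΣF_y = 0: L_y + 21.4839 − 2.79·3.8 − 15 − 30 = 0 → L_y = 34.12 kip.
ΣF_x = 0: no horizontal applied forces, so L_x = 0.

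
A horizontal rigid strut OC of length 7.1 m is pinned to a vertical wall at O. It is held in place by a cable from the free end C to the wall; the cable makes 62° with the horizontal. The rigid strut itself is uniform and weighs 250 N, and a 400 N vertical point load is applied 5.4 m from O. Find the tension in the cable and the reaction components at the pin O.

ΣM about O: T·sin62°·7.1 − 250·3.55 − 400·5.4 = 0 → T = 3047.5/(7.1·0.882948) = 486.128 ≈ 486.1 N.
ΣF_x = 0: O_x − T·cos62° = 0 → O_x = 486.128 × 0.469472 = 228.2 N.
ΣF_y = 0: O_y + T·sin62° − 250 − 400 = 0 → O_y = 650 − 486.128 × 0.882948 = 220.8 N.

T = 486.1 N, O_x = 228.2 N, O_y = 220.8 N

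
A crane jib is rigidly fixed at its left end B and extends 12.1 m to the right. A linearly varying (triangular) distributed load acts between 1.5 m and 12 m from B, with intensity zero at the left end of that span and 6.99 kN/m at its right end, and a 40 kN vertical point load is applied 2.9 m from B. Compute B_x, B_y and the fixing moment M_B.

Resultant of the triangular load: ½ × 6.99 × 10.5 = 36.6975 kN, acting at 8.5 m from B (one-third of the span from the peak).
ΣF_x = 0: B_x = 0.
ΣF_y = 0: B_y − ½·6.99·10.5 − 40 = 0 → B_y = 76.70 kN.
ΣM about B: M_B − (½·6.99·10.5)·8.5 − 40·2.9 = 0 → M_B = 427.9 kN·m.

B_x = 0, B_y = 76.70 kN, M_B = 427.9 kN·m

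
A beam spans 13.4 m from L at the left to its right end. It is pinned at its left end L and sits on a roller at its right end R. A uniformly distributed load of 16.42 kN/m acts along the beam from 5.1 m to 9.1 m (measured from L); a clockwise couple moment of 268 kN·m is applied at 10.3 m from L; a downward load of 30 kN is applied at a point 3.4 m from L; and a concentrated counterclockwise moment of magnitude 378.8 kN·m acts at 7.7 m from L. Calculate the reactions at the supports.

L_x = 0, L_y = 61.54 kN, R_y = 34.14 kN

Resultant of the distributed load: 16.42 × 4 = 65.68 kN at 7.1 m from L.
Taking moments about L: R_y·13.4 − (16.42·4)·7.1 − 268 − 30·3.4 + 378.8 = 0 → R_y = 457.528/13.4 = 34.1439 ≈ 34.14 kN.
ΣF_y = 0: L_y + 34.1439 − 16.42·4 − 30 = 0 → L_y = 61.54 kN.
ΣF_x = 0: no horizontal applied forces, so L_x = 0.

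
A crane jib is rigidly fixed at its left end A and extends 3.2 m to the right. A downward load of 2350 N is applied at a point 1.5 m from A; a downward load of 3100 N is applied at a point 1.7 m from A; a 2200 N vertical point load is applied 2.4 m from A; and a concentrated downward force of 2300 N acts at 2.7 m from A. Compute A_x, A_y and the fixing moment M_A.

ΣF_x = 0: A_x = 0.
ΣF_y = 0: A_y − 2350 − 3100 − 2200 − 2300 = 0 → A_y = 9950 N.
ΣM about A: M_A − 2350·1.5 − 3100·1.7 − 2200·2.4 − 2300·2.7 = 0 → M_A = 20280 N·m.

A_x = 0, A_y = 9950 N, M_A = 20280 N·m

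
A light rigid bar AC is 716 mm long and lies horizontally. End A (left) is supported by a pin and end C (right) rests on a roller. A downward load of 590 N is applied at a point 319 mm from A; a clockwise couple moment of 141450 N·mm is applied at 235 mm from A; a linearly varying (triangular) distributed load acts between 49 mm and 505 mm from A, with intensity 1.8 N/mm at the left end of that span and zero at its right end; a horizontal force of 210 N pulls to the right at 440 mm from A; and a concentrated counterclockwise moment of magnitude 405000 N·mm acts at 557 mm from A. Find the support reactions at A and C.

A_x = -210.0 N, A_y = 990.4 N, C_y = 9.987 N

Resultant of the triangular load: ½ × 1.8 × 456 = 410.4 N, acting at 201 mm from A (one-third of the span from the peak).
Moments about A: C_y·716 − 590·319 − 141450 − (½·1.8·456)·201 + 405000 = 0 → C_y = 7150.4/716 = 9.98659 ≈ 9.987 N.
ΣF_y = 0: A_y + 9.98659 − 590 − ½·1.8·456 = 0 → A_y = 990.4 N.
ΣF_x = 0: A_x + 210 = 0 → A_x = -210.0 N.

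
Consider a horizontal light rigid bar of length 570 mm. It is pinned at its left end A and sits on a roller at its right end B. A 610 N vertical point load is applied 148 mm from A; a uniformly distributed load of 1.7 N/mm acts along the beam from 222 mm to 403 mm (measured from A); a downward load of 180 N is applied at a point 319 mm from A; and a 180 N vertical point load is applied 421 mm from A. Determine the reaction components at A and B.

A_x = 0, A_y = 716.9 N, B_y = 560.8 N

Resultant of the distributed load: 1.7 × 181 = 307.7 N at 312.5 mm from A.
Moments about A: B_y·570 − 610·148 − (1.7·181)·312.5 − 180·319 − 180·421 = 0 → B_y = 319636.25/570 = 560.765 ≈ 560.8 N.
ΣF_y = 0: A_y + 560.765 − 610 − 1.7·181 − 180 − 180 = 0 → A_y = 716.9 N.
ΣF_x = 0: no horizontal applied forces, so A_x = 0.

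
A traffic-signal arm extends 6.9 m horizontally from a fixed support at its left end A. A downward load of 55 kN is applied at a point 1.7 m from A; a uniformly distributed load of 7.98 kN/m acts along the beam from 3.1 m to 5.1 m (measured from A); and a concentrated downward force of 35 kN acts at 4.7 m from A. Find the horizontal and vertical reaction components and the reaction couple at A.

A_x = 0, A_y = 106.0 kN, M_A = 323.4 kN·m

Resultant of the distributed load: 7.98 × 2 = 15.96 kN at 4.1 m from A.
ΣF_x = 0: A_x = 0.
ΣF_y = 0: A_y − 55 − 7.98·2 − 35 = 0 → A_y = 106.0 kN.
ΣM about A: M_A − 55·1.7 − (7.98·2)·4.1 − 35·4.7 = 0 → M_A = 323.4 kN·m.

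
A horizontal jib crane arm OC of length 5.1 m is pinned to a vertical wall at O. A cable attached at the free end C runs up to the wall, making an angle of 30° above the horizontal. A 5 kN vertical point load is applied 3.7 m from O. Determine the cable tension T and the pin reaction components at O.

T = 7.255 kN, O_x = 6.283 kN, O_y = 1.373 kN

ΣM about O: T·sin30°·5.1 − 5·3.7 = 0 → T = 18.5/(5.1·0.5) = 7.2549 ≈ 7.255 kN.
ΣF_x = 0: O_x − T·cos30° = 0 → O_x = 7.2549 × 0.866025 = 6.283 kN.
ΣF_y = 0: O_y + T·sin30° − 5 = 0 → O_y = 5 − 7.2549 × 0.5 = 1.373 kN.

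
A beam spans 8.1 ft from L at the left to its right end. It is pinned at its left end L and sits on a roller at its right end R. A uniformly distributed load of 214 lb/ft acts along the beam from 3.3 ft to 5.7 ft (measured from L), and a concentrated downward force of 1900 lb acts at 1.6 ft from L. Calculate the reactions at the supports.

L_x = 0, L_y = 1753 lb, R_y = 660.6 lb

Resultant of the distributed load: 214 × 2.4 = 513.6 lb at 4.5 ft from L.
Taking moments about L: R_y·8.1 − (214·2.4)·4.5 − 1900·1.6 = 0 → R_y = 5351.2/8.1 = 660.642 ≈ 660.6 lb.
ΣF_y = 0: L_y + 660.642 − 214·2.4 − 1900 = 0 → L_y = 1753 lb.
ΣF_x = 0: no horizontal applied forces, so L_x = 0.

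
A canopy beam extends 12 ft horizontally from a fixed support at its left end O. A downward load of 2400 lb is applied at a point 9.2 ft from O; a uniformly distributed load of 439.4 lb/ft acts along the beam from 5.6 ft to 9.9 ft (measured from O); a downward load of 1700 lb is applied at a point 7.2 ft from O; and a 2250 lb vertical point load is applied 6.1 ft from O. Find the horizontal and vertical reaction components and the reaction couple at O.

O_x = 0, O_y = 8239 lb, M_O = 62690 lb·ft

Resultant of the distributed load: 439.4 × 4.3 = 1889.42 lb at 7.75 ft from O.
ΣF_x = 0: O_x = 0.
ΣF_y = 0: O_y − 2400 − 439.4·4.3 − 1700 − 2250 = 0 → O_y = 8239 lb.
ΣM about O: M_O − 2400·9.2 − (439.4·4.3)·7.75 − 1700·7.2 − 2250·6.1 = 0 → M_O = 62690 lb·ft.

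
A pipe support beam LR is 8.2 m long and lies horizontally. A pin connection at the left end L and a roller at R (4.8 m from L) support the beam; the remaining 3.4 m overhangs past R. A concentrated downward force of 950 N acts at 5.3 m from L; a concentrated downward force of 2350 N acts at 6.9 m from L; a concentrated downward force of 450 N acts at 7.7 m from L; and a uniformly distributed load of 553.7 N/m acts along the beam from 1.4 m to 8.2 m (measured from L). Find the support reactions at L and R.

L_x = 0, L_y = -1399 N, R_y = 8914 N

Resultant of the distributed load: 553.7 × 6.8 = 3765.16 N at 4.8 m from L.
ΣM about L: R_y·4.8 − 950·5.3 − 2350·6.9 − 450·7.7 − (553.7·6.8)·4.8 = 0 → R_y = 42787.768/4.8 = 8914.12 ≈ 8914 N.
ΣF_y = 0: L_y + 8914.12 − 950 − 2350 − 450 − 553.7·6.8 = 0 → L_y = -1399 N.
ΣF_x = 0: no horizontal applied forces, so L_x = 0.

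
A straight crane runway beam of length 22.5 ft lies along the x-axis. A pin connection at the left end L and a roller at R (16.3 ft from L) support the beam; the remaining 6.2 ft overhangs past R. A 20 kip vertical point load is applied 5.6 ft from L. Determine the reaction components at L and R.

Taking moments about L: R_y·16.3 − 20·5.6 = 0 → R_y = 112/16.3 = 6.87117 ≈ 6.871 kip.
ΣF_y = 0: L_y + 6.87117 − 20 = 0 → L_y = 13.13 kip.
ΣF_x = 0: no horizontal applied forces, so L_x = 0.

L_x = 0, L_y = 13.13 kip, R_y = 6.871 kip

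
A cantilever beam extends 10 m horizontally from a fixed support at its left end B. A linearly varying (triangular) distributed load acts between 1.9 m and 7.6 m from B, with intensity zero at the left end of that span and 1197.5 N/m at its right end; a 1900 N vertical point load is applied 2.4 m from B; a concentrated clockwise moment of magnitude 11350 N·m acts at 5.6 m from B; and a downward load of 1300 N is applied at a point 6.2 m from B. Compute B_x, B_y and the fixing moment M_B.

B_x = 0, B_y = 6613 N, M_B = 43420 N·m

Resultant of the triangular load: ½ × 1197.5 × 5.7 = 3412.875 N, acting at 5.7 m from B (one-third of the span from the peak).
ΣF_x = 0: B_x = 0.
ΣF_y = 0: B_y − ½·1197.5·5.7 − 1900 − 1300 = 0 → B_y = 6613 N.
ΣM about B: M_B − (½·1197.5·5.7)·5.7 − 1900·2.4 − 11350 − 1300·6.2 = 0 → M_B = 43420 N·m.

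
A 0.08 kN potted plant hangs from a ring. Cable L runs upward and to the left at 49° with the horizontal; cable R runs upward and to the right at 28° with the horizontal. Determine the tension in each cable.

T_L = 0.07249 kN, T_R = 0.05387 kN

ΣF_x = 0: −T_L·cos49° + T_R·cos28° = 0 → T_R = 0.743033·T_L.
ΣF_y = 0: T_L·sin49° + T_R·sin28° = 0.08.
Substitute: T_L·(0.75471 + 0.743033·0.469472) = 0.08 → T_L = 0.0724938 ≈ 0.07249 kN.
Then T_R = 0.743033 × 0.0724938 = 0.05387 kN.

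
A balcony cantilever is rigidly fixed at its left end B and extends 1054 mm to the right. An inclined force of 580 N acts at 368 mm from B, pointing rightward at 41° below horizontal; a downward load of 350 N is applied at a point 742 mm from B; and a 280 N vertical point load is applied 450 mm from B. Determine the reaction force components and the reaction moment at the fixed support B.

ΣF_x = 0: B_x + 580·cos41° = 0 → B_x = -437.7 N.
ΣF_y = 0: B_y − 580·sin41° − 350 − 280 = 0 → B_y = 1011 N.
ΣM about B: M_B − 580·sin41°·368 − 350·742 − 280·450 = 0 → M_B = 525700 N·mm.

B_x = -437.7 N, B_y = 1011 N, M_B = 525700 N·mm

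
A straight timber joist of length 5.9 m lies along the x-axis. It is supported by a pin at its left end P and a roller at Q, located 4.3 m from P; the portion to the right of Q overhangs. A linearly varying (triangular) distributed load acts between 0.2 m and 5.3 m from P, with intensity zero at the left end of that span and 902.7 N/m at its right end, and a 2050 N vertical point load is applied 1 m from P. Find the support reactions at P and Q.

Resultant of the triangular load: ½ × 902.7 × 5.1 = 2301.885 N, acting at 3.6 m from P (one-third of the span from the peak).
ΣM about P: Q_y·4.3 − (½·902.7·5.1)·3.6 − 2050·1 = 0 → Q_y = 10336.786/4.3 = 2403.9 ≈ 2404 N.
ΣF_y = 0: P_y + 2403.9 − ½·902.7·5.1 − 2050 = 0 → P_y = 1948 N.
ΣF_x = 0: no horizontal applied forces, so P_x = 0.

P_x = 0, P_y = 1948 N, Q_y = 2404 N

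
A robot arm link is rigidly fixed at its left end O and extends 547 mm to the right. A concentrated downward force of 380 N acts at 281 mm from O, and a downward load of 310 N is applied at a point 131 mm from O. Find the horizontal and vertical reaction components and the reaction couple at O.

ΣF_x = 0: O_x = 0.
ΣF_y = 0: O_y − 380 − 310 = 0 → O_y = 690.0 N.
ΣM about O: M_O − 380·281 − 310·131 = 0 → M_O = 147400 N·mm.

O_x = 0, O_y = 690.0 N, M_O = 147400 N·mm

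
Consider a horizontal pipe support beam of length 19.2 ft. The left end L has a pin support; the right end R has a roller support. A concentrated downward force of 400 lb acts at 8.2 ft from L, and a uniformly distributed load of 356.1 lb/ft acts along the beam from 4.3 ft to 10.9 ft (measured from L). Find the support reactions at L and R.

Resultant of the distributed load: 356.1 × 6.6 = 2350.26 lb at 7.6 ft from L.
ΣM about L: R_y·19.2 − 400·8.2 − (356.1·6.6)·7.6 = 0 → R_y = 21141.976/19.2 = 1101.14 ≈ 1101 lb.
ΣF_y = 0: L_y + 1101.14 − 400 − 356.1·6.6 = 0 → L_y = 1649 lb.
ΣF_x = 0: no horizontal applied forces, so L_x = 0.

L_x = 0, L_y = 1649 lb, R_y = 1101 lb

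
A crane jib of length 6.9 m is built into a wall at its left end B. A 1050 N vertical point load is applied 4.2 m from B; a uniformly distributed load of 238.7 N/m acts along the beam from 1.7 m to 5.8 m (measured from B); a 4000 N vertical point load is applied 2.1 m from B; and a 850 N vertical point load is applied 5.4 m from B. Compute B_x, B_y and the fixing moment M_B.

Resultant of the distributed load: 238.7 × 4.1 = 978.67 N at 3.75 m from B.
ΣF_x = 0: B_x = 0.
ΣF_y = 0: B_y − 1050 − 238.7·4.1 − 4000 − 850 = 0 → B_y = 6879 N.
ΣM about B: M_B − 1050·4.2 − (238.7·4.1)·3.75 − 4000·2.1 − 850·5.4 = 0 → M_B = 21070 N·m.

B_x = 0, B_y = 6879 N, M_B = 21070 N·m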